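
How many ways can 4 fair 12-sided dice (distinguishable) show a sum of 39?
Coefficient of x^39 in (x + x² + ... + x^12)^4. By inclusion-exclusion on dice exceeding 12: Σ_j (-1)^j C(4,j)·C(39-1-12j, 3) = C(4,0)·C(38,3) - C(4,1)·C(26,3) + C(4,2)·C(14,3) = 1·8436 - 4·2600 + 6·364 = 220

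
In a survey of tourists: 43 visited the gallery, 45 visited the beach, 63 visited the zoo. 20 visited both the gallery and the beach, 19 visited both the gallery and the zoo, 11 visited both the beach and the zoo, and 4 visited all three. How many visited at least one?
|A∪B∪C| = 43+45+63-20-19-11+4 = 105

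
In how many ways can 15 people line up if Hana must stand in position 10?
Fix one position: (15-1)! = 87178291200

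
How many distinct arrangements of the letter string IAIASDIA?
8! / (1! × 3! × 3! × 1!) = 1120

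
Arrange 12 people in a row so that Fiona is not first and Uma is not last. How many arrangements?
By inclusion-exclusion: 12! - 2×(12-1)! + (12-2)! = 479001600 - 79833600 + 3628800 = 402796800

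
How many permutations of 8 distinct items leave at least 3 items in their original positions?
Exactly j fixed points: C(8,j)·!(8-j); sum over j ≥ 3 (derangement numbers via !m = (m-1)·(!(m-1) + !(m-2)): !0..!5 = 1, 0, 1, 2, 9, 44). Σ_{j=3}^{8} C(8,j)·!(8-j) = C(8,3)·!5 + C(8,4)·!4 + C(8,5)·!3 + C(8,6)·!2 + C(8,7)·!1 + C(8,8)·!0 = 56·44 + 70·9 + 56·2 + 28·1 + 8·0 + 1·1 = 3235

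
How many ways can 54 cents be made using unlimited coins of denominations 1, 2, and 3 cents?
Coefficient of x^54 in 1/(1-x^1) · 1/(1-x^2) · 1/(1-x^3). Case on j = number of 3-cent coins (j = 0..18); remainder r = 54 - 3j is made from {1,2} in ⌊r/2⌋+1 ways. r = 54, 51, 48, 45, 42, 39, 36, 33, 30, 27, 24, 21, 18, 15, 12, 9, 6, 3, 0 → 28 + 26 + 25 + 23 + 22 + 20 + 19 + 17 + 16 + 14 + 13 + 11 + 10 + 8 + 7 + 5 + 4 + 2 + 1 = 271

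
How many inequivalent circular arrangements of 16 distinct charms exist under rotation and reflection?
(16-1)!/2 = 1307674368000/2 = 653837184000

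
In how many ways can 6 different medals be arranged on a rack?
6! = 720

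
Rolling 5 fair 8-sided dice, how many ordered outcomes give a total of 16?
Coefficient of x^16 in (x + x² + ... + x^8)^5. By inclusion-exclusion on dice exceeding 8: Σ_j (-1)^j C(5,j)·C(16-1-8j, 4) = C(5,0)·C(15,4) - C(5,1)·C(7,4) = 1·1365 - 5·35 = 1190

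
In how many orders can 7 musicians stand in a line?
7! = 5040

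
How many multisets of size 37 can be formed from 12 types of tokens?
C(37+12-1, 12-1) = C(48, 11) = 22595200368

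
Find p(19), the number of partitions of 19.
Pentagonal recurrence p(n) = p(n-1) + p(n-2) - p(n-5) - p(n-7) + p(n-12) + p(n-15) - ... gives p(0..18) = 1, 1, 2, 3, 5, 7, 11, 15, 22, 30, 42, 56, 77, 101, 135, 176, 231, 297, 385. p(19) = p(18) + p(17) - p(14) - p(12) + p(7) + p(4) = 385 + 297 - 135 - 77 + 15 + 5 = 490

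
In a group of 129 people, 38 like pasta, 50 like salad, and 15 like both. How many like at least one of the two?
|A∪B| = |A| + |B| - |A∩B| = 38 + 50 - 15 = 73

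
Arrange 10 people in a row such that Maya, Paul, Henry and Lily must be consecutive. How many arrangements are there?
Treat the 4 as one block: (10-4+1)! × 4! = 5040 × 24 = 120960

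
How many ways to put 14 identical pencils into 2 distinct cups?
C(14+2-1, 2-1) = C(15, 1) = 15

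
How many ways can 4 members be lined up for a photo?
4! = 24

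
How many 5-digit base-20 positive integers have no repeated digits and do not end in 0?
Last digit: 19 nonzero choices. First digit: 18 (nonzero, ≠last). Middle 3: P(18,3) = 4896. Total = 1674432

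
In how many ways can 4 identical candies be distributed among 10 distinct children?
C(4+10-1, 10-1) = C(13, 9) = 715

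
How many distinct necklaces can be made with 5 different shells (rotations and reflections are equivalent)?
(5-1)!/2 = 24/2 = 12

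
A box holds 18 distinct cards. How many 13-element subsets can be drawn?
C(18,13) = 18!/(13!×5!) = 8568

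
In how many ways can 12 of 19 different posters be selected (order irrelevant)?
C(19,12) = 19!/(12!×7!) = 50388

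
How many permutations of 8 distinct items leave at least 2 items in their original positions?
Exactly j fixed points: C(8,j)·!(8-j); sum over j ≥ 2 (derangement numbers via !m = (m-1)·(!(m-1) + !(m-2)): !0..!6 = 1, 0, 1, 2, 9, 44, 265). Σ_{j=2}^{8} C(8,j)·!(8-j) = C(8,2)·!6 + C(8,3)·!5 + C(8,4)·!4 + C(8,5)·!3 + C(8,6)·!2 + C(8,7)·!1 + C(8,8)·!0 = 28·265 + 56·44 + 70·9 + 56·2 + 28·1 + 8·0 + 1·1 = 10655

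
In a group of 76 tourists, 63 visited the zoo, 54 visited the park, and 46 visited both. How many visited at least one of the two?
|A∪B| = |A| + |B| - |A∩B| = 63 + 54 - 46 = 71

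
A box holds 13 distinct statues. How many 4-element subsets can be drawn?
C(13,4) = 13!/(4!×9!) = 715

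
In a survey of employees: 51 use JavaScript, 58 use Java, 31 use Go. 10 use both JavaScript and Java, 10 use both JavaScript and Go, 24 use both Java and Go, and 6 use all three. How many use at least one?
|A∪B∪C| = 51+58+31-10-10-24+6 = 102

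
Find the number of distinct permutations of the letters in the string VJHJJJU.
7! / (1! × 1! × 4! × 1!) = 210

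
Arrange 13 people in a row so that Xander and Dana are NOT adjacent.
Total - adjacent = 13! - (13-1)!×2 = 6227020800 - 958003200 = 5269017600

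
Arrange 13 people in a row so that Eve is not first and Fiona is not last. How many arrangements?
By inclusion-exclusion: 13! - 2×(13-1)! + (13-2)! = 6227020800 - 958003200 + 39916800 = 5308934400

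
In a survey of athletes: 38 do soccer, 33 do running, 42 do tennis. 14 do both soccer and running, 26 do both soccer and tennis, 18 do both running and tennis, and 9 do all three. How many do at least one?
|A∪B∪C| = 38+33+42-14-26-18+9 = 64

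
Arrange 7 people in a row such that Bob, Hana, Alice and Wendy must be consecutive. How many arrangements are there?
Treat the 4 as one block: (7-4+1)! × 4! = 24 × 24 = 576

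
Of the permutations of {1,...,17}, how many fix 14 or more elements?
Exactly j fixed points: C(17,j)·!(17-j); sum over j ≥ 14 (derangement numbers via !m = (m-1)·(!(m-1) + !(m-2)): !0..!3 = 1, 0, 1, 2). Σ_{j=14}^{17} C(17,j)·!(17-j) = C(17,14)·!3 + C(17,15)·!2 + C(17,16)·!1 + C(17,17)·!0 = 680·2 + 136·1 + 17·0 + 1·1 = 1497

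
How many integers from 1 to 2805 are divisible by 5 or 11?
⌊2805/5⌋ + ⌊2805/11⌋ - ⌊2805/55⌋ = 561 + 255 - 51 = 765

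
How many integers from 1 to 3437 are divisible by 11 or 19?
⌊3437/11⌋ + ⌊3437/19⌋ - ⌊3437/209⌋ = 312 + 180 - 16 = 476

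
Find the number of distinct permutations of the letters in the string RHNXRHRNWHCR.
12! / (4! × 1! × 2! × 3! × 1! × 1!) = 1663200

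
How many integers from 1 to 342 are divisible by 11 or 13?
⌊342/11⌋ + ⌊342/13⌋ - ⌊342/143⌋ = 31 + 26 - 2 = 55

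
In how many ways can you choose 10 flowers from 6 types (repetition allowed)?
C(10+6-1, 6-1) = C(15, 5) = 3003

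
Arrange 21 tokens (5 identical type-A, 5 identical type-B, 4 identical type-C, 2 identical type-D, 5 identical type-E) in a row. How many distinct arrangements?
21! / (5! × 5! × 4! × 2! × 5!) = 615969113760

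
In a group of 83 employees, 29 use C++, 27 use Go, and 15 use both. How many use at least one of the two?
|A∪B| = |A| + |B| - |A∩B| = 29 + 27 - 15 = 41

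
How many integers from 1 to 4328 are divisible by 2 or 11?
⌊4328/2⌋ + ⌊4328/11⌋ - ⌊4328/22⌋ = 2164 + 393 - 196 = 2361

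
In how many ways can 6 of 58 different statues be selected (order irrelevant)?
C(58,6) = 58!/(6!×52!) = 40475358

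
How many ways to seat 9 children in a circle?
Circular: fix one position, arrange the rest. (9-1)! = 40320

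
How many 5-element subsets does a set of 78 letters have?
C(78,5) = 78!/(5!×73!) = 21111090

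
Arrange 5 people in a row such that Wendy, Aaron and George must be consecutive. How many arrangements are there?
Treat the 3 as one block: (5-3+1)! × 3! = 6 × 6 = 36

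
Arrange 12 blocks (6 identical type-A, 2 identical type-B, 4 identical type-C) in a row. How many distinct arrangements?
12! / (6! × 2! × 4!) = 13860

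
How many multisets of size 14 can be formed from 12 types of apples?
C(14+12-1, 12-1) = C(25, 11) = 4457400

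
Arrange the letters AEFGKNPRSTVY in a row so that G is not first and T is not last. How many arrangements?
By inclusion-exclusion: 12! - 2×(12-1)! + (12-2)! = 479001600 - 79833600 + 3628800 = 402796800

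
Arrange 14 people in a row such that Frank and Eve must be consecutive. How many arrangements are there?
Treat the 2 as one block: (14-2+1)! × 2! = 6227020800 × 2 = 12454041600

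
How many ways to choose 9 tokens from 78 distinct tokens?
C(78,9) = 78!/(9!×69!) = 182364632450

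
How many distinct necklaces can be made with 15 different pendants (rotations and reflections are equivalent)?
(15-1)!/2 = 87178291200/2 = 43589145600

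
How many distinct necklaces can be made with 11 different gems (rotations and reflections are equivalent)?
(11-1)!/2 = 3628800/2 = 1814400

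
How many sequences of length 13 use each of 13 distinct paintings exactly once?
13! = 6227020800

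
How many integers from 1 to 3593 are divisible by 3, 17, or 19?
⌊3593/3⌋+⌊3593/17⌋+⌊3593/19⌋ - ⌊3593/51⌋-⌊3593/57⌋-⌊3593/323⌋ + ⌊3593/969⌋ = 1197+211+189 - 70-63-11 + 3 = 1456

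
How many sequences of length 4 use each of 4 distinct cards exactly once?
4! = 24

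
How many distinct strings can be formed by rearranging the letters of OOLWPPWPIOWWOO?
14! / (3! × 1! × 5! × 4! × 1!) = 5045040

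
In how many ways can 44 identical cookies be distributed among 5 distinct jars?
C(44+5-1, 5-1) = C(48, 4) = 194580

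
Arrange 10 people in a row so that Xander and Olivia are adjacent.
Treat as block: (10-1)! × 2! = 362880 × 2 = 725760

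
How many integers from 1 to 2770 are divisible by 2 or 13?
⌊2770/2⌋ + ⌊2770/13⌋ - ⌊2770/26⌋ = 1385 + 213 - 106 = 1492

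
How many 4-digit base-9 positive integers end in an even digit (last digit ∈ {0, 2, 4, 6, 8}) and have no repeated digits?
Last∈{0,2,4,6,8}. Last=0: 336. Last nonzero: 4×7×P(7,2) = 1176. Total = 1512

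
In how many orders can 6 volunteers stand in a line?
6! = 720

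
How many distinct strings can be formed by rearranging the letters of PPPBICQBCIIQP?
13! / (2! × 4! × 2! × 2! × 3!) = 5405400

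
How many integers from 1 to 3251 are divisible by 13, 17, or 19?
⌊3251/13⌋+⌊3251/17⌋+⌊3251/19⌋ - ⌊3251/221⌋-⌊3251/247⌋-⌊3251/323⌋ + ⌊3251/4199⌋ = 250+191+171 - 14-13-10 + 0 = 575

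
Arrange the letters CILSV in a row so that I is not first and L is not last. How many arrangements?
By inclusion-exclusion: 5! - 2×(5-1)! + (5-2)! = 120 - 48 + 6 = 78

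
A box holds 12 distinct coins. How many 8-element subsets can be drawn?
C(12,8) = 12!/(8!×4!) = 495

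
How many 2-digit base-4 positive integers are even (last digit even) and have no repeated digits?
Last∈{0,2}. Last=0: 3. Last nonzero: 1×2×P(2,0) = 2. Total = 5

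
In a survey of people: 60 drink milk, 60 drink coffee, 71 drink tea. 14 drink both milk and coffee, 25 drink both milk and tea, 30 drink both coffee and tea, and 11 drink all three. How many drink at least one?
|A∪B∪C| = 60+60+71-14-25-30+11 = 133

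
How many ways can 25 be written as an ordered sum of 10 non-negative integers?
C(25+10-1, 10-1) = C(34, 9) = 52451256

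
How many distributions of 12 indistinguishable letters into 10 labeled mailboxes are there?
C(12+10-1, 10-1) = C(21, 9) = 293930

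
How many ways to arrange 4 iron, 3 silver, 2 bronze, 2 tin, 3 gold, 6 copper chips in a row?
20! / (4! × 3! × 2! × 2! × 3! × 6!) = 977728752000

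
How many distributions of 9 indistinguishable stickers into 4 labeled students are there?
C(9+4-1, 4-1) = C(12, 3) = 220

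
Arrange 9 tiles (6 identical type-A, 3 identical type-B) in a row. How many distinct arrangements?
9! / (6! × 3!) = 84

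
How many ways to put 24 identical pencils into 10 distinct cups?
C(24+10-1, 10-1) = C(33, 9) = 38567100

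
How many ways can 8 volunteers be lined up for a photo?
8! = 40320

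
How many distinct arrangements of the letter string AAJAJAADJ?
9! / (3! × 1! × 5!) = 504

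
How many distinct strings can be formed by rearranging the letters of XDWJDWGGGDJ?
11! / (1! × 3! × 3! × 2! × 2!) = 277200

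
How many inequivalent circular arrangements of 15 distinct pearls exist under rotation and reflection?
(15-1)!/2 = 87178291200/2 = 43589145600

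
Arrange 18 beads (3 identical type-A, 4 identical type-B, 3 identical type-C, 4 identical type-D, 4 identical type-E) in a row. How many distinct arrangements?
18! / (3! × 4! × 3! × 4! × 4!) = 12864852000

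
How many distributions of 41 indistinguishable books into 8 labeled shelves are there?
C(41+8-1, 8-1) = C(48, 7) = 73629072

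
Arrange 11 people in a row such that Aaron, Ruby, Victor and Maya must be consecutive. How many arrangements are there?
Treat the 4 as one block: (11-4+1)! × 4! = 40320 × 24 = 967680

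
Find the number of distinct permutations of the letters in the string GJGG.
4! / (1! × 3!) = 4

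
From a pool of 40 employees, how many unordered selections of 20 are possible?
C(40,20) = 40!/(20!×20!) = 137846528820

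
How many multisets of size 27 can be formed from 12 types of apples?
C(27+12-1, 12-1) = C(38, 11) = 1203322288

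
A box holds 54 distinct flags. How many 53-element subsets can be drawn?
C(54,53) = 54!/(53!×1!) = 54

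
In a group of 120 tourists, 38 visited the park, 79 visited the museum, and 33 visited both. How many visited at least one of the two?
|A∪B| = |A| + |B| - |A∩B| = 38 + 79 - 33 = 84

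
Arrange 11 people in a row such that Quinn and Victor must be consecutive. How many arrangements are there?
Treat the 2 as one block: (11-2+1)! × 2! = 3628800 × 2 = 7257600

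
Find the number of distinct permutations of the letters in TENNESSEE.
9! / (1! × 4! × 2! × 2!) = 3780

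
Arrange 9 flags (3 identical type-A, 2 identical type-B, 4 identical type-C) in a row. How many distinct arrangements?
9! / (3! × 2! × 4!) = 1260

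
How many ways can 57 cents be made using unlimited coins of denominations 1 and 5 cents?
Coefficient of x^57 in 1/(1-x^1) · 1/(1-x^5). Use j coins of 5 for j = 0..⌊57/5⌋ = 11, the rest in 1s: 11 + 1 = 12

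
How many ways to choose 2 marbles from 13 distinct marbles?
C(13,2) = 13!/(2!×11!) = 78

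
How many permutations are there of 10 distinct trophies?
10! = 3628800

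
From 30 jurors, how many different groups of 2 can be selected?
C(30,2) = 30!/(2!×28!) = 435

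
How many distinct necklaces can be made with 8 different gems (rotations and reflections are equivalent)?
(8-1)!/2 = 5040/2 = 2520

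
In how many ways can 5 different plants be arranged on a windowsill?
5! = 120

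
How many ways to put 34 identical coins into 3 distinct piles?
C(34+3-1, 3-1) = C(36, 2) = 630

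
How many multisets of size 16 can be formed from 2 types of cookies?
C(16+2-1, 2-1) = C(17, 1) = 17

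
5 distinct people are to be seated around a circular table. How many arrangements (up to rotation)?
Circular: fix one position, arrange the rest. (5-1)! = 24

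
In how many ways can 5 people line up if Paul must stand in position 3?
Fix one position: (5-1)! = 24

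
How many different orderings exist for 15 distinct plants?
15! = 1307674368000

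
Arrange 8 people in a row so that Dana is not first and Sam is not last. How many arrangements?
By inclusion-exclusion: 8! - 2×(8-1)! + (8-2)! = 40320 - 10080 + 720 = 30960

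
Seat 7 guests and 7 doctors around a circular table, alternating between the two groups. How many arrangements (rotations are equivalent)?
Fix one of the guests: (7-1)! ways for the remaining guests, × 7! ways for the doctors = 720 × 5040 = 3628800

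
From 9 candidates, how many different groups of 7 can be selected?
C(9,7) = 9!/(7!×2!) = 36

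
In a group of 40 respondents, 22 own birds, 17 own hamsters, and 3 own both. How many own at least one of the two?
|A∪B| = |A| + |B| - |A∩B| = 22 + 17 - 3 = 36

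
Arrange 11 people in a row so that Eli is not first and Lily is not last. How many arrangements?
By inclusion-exclusion: 11! - 2×(11-1)! + (11-2)! = 39916800 - 7257600 + 362880 = 33022080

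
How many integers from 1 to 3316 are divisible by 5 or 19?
⌊3316/5⌋ + ⌊3316/19⌋ - ⌊3316/95⌋ = 663 + 174 - 34 = 803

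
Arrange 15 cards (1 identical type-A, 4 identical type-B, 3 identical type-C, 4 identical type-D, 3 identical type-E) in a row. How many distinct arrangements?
15! / (1! × 4! × 3! × 4! × 3!) = 63063000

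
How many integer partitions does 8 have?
Pentagonal recurrence p(n) = p(n-1) + p(n-2) - p(n-5) - p(n-7) + p(n-12) + p(n-15) - ... gives p(0..7) = 1, 1, 2, 3, 5, 7, 11, 15. p(8) = p(7) + p(6) - p(3) - p(1) = 15 + 11 - 3 - 1 = 22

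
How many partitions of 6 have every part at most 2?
Let r_j(i) = number of partitions of i into parts ≤ j, for i = 0..6. r_1(i) = 1 for all i; r_j(i) = r_{j-1}(i) + r_j(i-j). Rows j = 2..2: ≤2: 1 1 2 2 3 3 4. r_2(6) = 4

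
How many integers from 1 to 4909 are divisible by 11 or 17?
⌊4909/11⌋ + ⌊4909/17⌋ - ⌊4909/187⌋ = 446 + 288 - 26 = 708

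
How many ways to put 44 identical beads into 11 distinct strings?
C(44+11-1, 11-1) = C(54, 10) = 23930713170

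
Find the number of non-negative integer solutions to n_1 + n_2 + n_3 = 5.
C(5+3-1, 3-1) = C(7, 2) = 21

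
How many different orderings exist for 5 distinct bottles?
5! = 120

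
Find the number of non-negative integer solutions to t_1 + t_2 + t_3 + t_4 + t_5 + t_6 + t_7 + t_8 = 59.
C(59+8-1, 8-1) = C(66, 7) = 778789440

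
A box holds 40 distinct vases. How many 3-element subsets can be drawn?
C(40,3) = 40!/(3!×37!) = 9880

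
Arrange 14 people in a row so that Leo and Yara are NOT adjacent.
Total - adjacent = 14! - (14-1)!×2 = 87178291200 - 12454041600 = 74724249600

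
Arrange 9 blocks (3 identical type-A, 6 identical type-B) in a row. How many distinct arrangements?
9! / (3! × 6!) = 84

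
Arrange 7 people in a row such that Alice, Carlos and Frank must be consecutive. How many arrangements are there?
Treat the 3 as one block: (7-3+1)! × 3! = 120 × 6 = 720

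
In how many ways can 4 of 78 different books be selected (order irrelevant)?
C(78,4) = 78!/(4!×74!) = 1426425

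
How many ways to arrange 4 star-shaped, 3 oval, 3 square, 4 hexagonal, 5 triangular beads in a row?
19! / (4! × 3! × 3! × 4! × 5!) = 48886437600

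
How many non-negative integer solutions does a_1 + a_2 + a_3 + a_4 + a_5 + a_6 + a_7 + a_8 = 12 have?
C(12+8-1, 8-1) = C(19, 7) = 50388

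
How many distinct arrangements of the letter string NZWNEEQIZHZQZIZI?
16! / (2! × 2! × 3! × 1! × 2! × 5! × 1!) = 3632428800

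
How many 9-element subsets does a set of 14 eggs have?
C(14,9) = 14!/(9!×5!) = 2002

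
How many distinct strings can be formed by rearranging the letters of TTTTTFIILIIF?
12! / (5! × 4! × 2! × 1!) = 83160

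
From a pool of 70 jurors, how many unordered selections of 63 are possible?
C(70,63) = 70!/(63!×7!) = 1198774720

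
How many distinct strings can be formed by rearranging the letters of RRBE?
4! / (1! × 1! × 2!) = 12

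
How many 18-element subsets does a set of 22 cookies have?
C(22,18) = 22!/(18!×4!) = 7315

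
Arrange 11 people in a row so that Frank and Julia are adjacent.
Treat as block: (11-1)! × 2! = 3628800 × 2 = 7257600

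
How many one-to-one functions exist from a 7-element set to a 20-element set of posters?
P(20,7) = 20!/(20-7)! = 390700800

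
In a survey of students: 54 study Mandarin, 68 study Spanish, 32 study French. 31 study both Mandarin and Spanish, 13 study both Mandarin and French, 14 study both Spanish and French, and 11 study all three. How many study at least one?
|A∪B∪C| = 54+68+32-31-13-14+11 = 107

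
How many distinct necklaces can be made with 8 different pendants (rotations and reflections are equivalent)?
(8-1)!/2 = 5040/2 = 2520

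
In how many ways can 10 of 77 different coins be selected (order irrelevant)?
C(77,10) = 77!/(10!×67!) = 1096993404430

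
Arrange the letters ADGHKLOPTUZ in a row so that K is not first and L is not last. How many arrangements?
By inclusion-exclusion: 11! - 2×(11-1)! + (11-2)! = 39916800 - 7257600 + 362880 = 33022080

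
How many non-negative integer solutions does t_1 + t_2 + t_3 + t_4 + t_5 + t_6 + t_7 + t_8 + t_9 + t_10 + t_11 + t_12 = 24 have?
C(24+12-1, 12-1) = C(35, 11) = 417225900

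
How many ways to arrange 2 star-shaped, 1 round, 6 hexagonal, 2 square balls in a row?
11! / (2! × 1! × 6! × 2!) = 13860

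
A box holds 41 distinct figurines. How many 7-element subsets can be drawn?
C(41,7) = 41!/(7!×34!) = 22481940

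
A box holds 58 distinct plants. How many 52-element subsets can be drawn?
C(58,52) = 58!/(52!×6!) = 40475358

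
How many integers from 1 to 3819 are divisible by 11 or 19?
⌊3819/11⌋ + ⌊3819/19⌋ - ⌊3819/209⌋ = 347 + 201 - 18 = 530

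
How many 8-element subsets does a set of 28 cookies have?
C(28,8) = 28!/(8!×20!) = 3108105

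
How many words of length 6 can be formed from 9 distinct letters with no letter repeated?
P(9,6) = 9!/(9-6)! = 60480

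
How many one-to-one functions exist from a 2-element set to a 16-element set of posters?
P(16,2) = 16!/(16-2)! = 240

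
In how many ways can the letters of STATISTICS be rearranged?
10! / (3! × 3! × 1! × 2! × 1!) = 50400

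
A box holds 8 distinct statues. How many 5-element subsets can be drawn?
C(8,5) = 8!/(5!×3!) = 56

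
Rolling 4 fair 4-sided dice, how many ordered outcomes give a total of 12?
Coefficient of x^12 in (x + x² + ... + x^4)^4. By inclusion-exclusion on dice exceeding 4: Σ_j (-1)^j C(4,j)·C(12-1-4j, 3) = C(4,0)·C(11,3) - C(4,1)·C(7,3) + C(4,2)·C(3,3) = 1·165 - 4·35 + 6·1 = 31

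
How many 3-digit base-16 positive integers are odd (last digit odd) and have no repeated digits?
Last∈{1,3,5,7,9,11,13,15}. Last=0: 0. Last nonzero: 8×14×P(14,1) = 1568. Total = 1568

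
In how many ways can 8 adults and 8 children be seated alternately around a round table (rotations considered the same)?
Fix one of the adults: (8-1)! ways for the remaining adults, × 8! ways for the children = 5040 × 40320 = 203212800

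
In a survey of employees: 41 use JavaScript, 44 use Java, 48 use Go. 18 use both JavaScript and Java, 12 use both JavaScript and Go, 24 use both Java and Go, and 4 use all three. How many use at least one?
|A∪B∪C| = 41+44+48-18-12-24+4 = 83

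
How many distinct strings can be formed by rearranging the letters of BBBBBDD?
7! / (2! × 5!) = 21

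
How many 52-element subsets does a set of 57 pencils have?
C(57,52) = 57!/(52!×5!) = 4187106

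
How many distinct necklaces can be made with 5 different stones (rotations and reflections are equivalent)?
(5-1)!/2 = 24/2 = 12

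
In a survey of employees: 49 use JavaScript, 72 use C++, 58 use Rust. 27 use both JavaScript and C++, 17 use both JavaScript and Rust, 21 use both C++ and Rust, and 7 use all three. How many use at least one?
|A∪B∪C| = 49+72+58-27-17-21+7 = 121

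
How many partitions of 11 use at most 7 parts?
By conjugation, equals partitions of 11 into parts ≤ 7. Let r_j(i) = number of partitions of i into parts ≤ j, for i = 0..11. r_1(i) = 1 for all i; r_j(i) = r_{j-1}(i) + r_j(i-j). Rows j = 2..7: ≤2: 1 1 2 2 3 3 4 4 5 5 6 6; ≤3: 1 1 2 3 4 5 7 8 10 12 14 16; ≤4: 1 1 2 3 5 6 9 11 15 18 23 27; ≤5: 1 1 2 3 5 7 10 13 18 23 30 37; ≤6: 1 1 2 3 5 7 11 14 20 26 35 44; ≤7: 1 1 2 3 5 7 11 15 21 28 38 49. r_7(11) = 49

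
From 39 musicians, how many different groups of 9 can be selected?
C(39,9) = 39!/(9!×30!) = 211915132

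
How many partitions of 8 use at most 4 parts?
By conjugation, equals partitions of 8 into parts ≤ 4. Let r_j(i) = number of partitions of i into parts ≤ j, for i = 0..8. r_1(i) = 1 for all i; r_j(i) = r_{j-1}(i) + r_j(i-j). Rows j = 2..4: ≤2: 1 1 2 2 3 3 4 4 5; ≤3: 1 1 2 3 4 5 7 8 10; ≤4: 1 1 2 3 5 6 9 11 15. r_4(8) = 15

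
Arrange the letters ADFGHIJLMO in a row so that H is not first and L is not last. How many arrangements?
By inclusion-exclusion: 10! - 2×(10-1)! + (10-2)! = 3628800 - 725760 + 40320 = 2943360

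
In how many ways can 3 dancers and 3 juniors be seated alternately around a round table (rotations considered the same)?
Fix one of the dancers: (3-1)! ways for the remaining dancers, × 3! ways for the juniors = 2 × 6 = 12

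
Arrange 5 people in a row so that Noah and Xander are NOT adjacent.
Total - adjacent = 5! - (5-1)!×2 = 120 - 48 = 72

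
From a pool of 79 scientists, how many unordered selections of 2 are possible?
C(79,2) = 79!/(2!×77!) = 3081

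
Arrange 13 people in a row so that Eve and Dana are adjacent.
Treat as block: (13-1)! × 2! = 479001600 × 2 = 958003200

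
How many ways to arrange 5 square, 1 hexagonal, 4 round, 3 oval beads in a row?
13! / (5! × 1! × 4! × 3!) = 360360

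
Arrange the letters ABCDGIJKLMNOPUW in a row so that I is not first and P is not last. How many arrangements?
By inclusion-exclusion: 15! - 2×(15-1)! + (15-2)! = 1307674368000 - 174356582400 + 6227020800 = 1139544806400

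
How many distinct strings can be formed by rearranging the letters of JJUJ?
4! / (1! × 3!) = 4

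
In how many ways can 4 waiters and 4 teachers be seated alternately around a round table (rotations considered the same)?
Fix one of the waiters: (4-1)! ways for the remaining waiters, × 4! ways for the teachers = 6 × 24 = 144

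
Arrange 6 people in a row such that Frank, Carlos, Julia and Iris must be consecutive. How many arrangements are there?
Treat the 4 as one block: (6-4+1)! × 4! = 6 × 24 = 144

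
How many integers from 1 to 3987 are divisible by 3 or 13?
⌊3987/3⌋ + ⌊3987/13⌋ - ⌊3987/39⌋ = 1329 + 306 - 102 = 1533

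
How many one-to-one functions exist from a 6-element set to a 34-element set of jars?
P(34,6) = 34!/(34-6)! = 968330880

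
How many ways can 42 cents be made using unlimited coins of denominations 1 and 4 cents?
Coefficient of x^42 in 1/(1-x^1) · 1/(1-x^4). Use j coins of 4 for j = 0..⌊42/4⌋ = 10, the rest in 1s: 10 + 1 = 11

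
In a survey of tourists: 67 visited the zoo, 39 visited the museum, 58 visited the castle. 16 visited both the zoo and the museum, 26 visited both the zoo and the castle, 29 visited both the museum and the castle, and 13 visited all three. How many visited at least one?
|A∪B∪C| = 67+39+58-16-26-29+13 = 106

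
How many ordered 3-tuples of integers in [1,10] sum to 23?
Coefficient of x^23 in (x + x² + ... + x^10)^3. By inclusion-exclusion on dice exceeding 10: Σ_j (-1)^j C(3,j)·C(23-1-10j, 2) = C(3,0)·C(22,2) - C(3,1)·C(12,2) + C(3,2)·C(2,2) = 1·231 - 3·66 + 3·1 = 36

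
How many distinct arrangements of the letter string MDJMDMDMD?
9! / (1! × 4! × 4!) = 630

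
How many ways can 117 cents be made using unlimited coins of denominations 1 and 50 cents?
Coefficient of x^117 in 1/(1-x^1) · 1/(1-x^50). Use j coins of 50 for j = 0..⌊117/50⌋ = 2, the rest in 1s: 2 + 1 = 3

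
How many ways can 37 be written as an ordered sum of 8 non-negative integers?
C(37+8-1, 8-1) = C(44, 7) = 38320568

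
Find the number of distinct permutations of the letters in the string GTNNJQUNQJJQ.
12! / (1! × 1! × 3! × 3! × 1! × 3!) = 2217600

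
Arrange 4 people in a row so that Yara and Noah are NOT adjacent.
Total - adjacent = 4! - (4-1)!×2 = 24 - 12 = 12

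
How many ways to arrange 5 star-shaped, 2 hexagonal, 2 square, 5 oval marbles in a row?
14! / (5! × 2! × 2! × 5!) = 1513512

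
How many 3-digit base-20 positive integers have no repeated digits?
First digit: 19 choices (nonzero). Then descending: 19 × 19 × 18 = 6498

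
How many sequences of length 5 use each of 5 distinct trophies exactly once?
5! = 120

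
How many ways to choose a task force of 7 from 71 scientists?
C(71,7) = 71!/(7!×64!) = 1329890705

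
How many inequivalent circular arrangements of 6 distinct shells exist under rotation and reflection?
(6-1)!/2 = 120/2 = 60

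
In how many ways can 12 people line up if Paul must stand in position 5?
Fix one position: (12-1)! = 39916800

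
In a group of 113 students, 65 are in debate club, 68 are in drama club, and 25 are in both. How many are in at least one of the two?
|A∪B| = |A| + |B| - |A∩B| = 65 + 68 - 25 = 108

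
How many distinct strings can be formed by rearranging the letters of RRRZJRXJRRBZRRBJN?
17! / (2! × 1! × 1! × 8! × 2! × 3!) = 367567200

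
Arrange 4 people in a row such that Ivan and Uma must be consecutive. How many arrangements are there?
Treat the 2 as one block: (4-2+1)! × 2! = 6 × 2 = 12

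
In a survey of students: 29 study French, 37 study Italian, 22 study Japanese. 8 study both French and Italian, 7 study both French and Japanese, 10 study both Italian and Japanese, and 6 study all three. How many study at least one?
|A∪B∪C| = 29+37+22-8-7-10+6 = 69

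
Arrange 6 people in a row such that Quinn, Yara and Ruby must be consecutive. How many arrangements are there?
Treat the 3 as one block: (6-3+1)! × 3! = 24 × 6 = 144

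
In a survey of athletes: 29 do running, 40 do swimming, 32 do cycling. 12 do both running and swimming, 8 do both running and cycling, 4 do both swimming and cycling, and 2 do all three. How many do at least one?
|A∪B∪C| = 29+40+32-12-8-4+2 = 79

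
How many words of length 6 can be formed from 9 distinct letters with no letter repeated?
P(9,6) = 9!/(9-6)! = 60480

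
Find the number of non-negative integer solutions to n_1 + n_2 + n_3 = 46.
C(46+3-1, 3-1) = C(48, 2) = 1128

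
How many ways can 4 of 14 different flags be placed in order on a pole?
P(14,4) = 14!/(14-4)! = 24024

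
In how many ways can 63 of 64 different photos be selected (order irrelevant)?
C(64,63) = 64!/(63!×1!) = 64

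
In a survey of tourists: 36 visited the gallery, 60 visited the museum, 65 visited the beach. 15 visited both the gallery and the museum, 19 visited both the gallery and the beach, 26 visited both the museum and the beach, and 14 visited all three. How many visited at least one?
|A∪B∪C| = 36+60+65-15-19-26+14 = 115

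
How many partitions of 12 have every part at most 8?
Let r_j(i) = number of partitions of i into parts ≤ j, for i = 0..12. r_1(i) = 1 for all i; r_j(i) = r_{j-1}(i) + r_j(i-j). Rows j = 2..8: ≤2: 1 1 2 2 3 3 4 4 5 5 6 6 7; ≤3: 1 1 2 3 4 5 7 8 10 12 14 16 19; ≤4: 1 1 2 3 5 6 9 11 15 18 23 27 34; ≤5: 1 1 2 3 5 7 10 13 18 23 30 37 47; ≤6: 1 1 2 3 5 7 11 14 20 26 35 44 58; ≤7: 1 1 2 3 5 7 11 15 21 28 38 49 65; ≤8: 1 1 2 3 5 7 11 15 22 29 40 52 70. r_8(12) = 70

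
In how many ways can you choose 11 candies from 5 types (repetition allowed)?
C(11+5-1, 5-1) = C(15, 4) = 1365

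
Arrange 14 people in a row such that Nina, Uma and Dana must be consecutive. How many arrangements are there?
Treat the 3 as one block: (14-3+1)! × 3! = 479001600 × 6 = 2874009600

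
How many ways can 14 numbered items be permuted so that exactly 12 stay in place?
Choose the 12 fixed points C(14,12) = 91, derange the rest: !2 = Σ_{j=0}^{2} (-1)^j·2!/j! = 2 - 2 + 1 = 1. Product = 91 × 1 = 91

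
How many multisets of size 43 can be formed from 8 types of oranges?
C(43+8-1, 8-1) = C(50, 7) = 99884400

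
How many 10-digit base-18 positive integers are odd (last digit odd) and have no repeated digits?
Last∈{1,3,5,7,9,11,13,15,17}. Last=0: 0. Last nonzero: 9×16×P(16,8) = 74724249600. Total = 74724249600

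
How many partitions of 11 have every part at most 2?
Let r_j(i) = number of partitions of i into parts ≤ j, for i = 0..11. r_1(i) = 1 for all i; r_j(i) = r_{j-1}(i) + r_j(i-j). Rows j = 2..2: ≤2: 1 1 2 2 3 3 4 4 5 5 6 6. r_2(11) = 6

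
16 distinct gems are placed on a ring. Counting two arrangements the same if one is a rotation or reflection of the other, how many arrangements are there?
(16-1)!/2 = 1307674368000/2 = 653837184000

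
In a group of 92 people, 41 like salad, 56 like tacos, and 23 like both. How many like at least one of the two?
|A∪B| = |A| + |B| - |A∩B| = 41 + 56 - 23 = 74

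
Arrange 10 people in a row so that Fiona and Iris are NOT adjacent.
Total - adjacent = 10! - (10-1)!×2 = 3628800 - 725760 = 2903040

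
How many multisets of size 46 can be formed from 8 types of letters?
C(46+8-1, 8-1) = C(53, 7) = 154143080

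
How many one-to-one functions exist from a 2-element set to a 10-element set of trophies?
P(10,2) = 10!/(10-2)! = 90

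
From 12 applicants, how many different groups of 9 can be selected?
C(12,9) = 12!/(9!×3!) = 220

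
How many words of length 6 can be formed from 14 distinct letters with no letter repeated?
P(14,6) = 14!/(14-6)! = 2162160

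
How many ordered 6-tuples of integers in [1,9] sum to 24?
Coefficient of x^24 in (x + x² + ... + x^9)^6. By inclusion-exclusion on dice exceeding 9: Σ_j (-1)^j C(6,j)·C(24-1-9j, 5) = C(6,0)·C(23,5) - C(6,1)·C(14,5) + C(6,2)·C(5,5) = 1·33649 - 6·2002 + 15·1 = 21652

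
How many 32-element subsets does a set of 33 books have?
C(33,32) = 33!/(32!×1!) = 33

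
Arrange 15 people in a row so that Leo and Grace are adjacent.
Treat as block: (15-1)! × 2! = 87178291200 × 2 = 174356582400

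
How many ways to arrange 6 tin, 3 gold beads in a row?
9! / (6! × 3!) = 84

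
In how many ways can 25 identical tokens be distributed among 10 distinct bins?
C(25+10-1, 10-1) = C(34, 9) = 52451256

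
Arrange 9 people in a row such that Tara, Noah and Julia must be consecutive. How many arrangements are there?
Treat the 3 as one block: (9-3+1)! × 3! = 5040 × 6 = 30240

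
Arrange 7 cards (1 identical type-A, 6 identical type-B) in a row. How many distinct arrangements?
7! / (1! × 6!) = 7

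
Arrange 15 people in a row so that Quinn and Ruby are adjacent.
Treat as block: (15-1)! × 2! = 87178291200 × 2 = 174356582400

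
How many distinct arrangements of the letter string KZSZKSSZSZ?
10! / (4! × 4! × 2!) = 3150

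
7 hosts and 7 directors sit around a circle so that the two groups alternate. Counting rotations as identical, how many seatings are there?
Fix one of the hosts: (7-1)! ways for the remaining hosts, × 7! ways for the directors = 720 × 5040 = 3628800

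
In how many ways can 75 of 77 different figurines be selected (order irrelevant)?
C(77,75) = 77!/(75!×2!) = 2926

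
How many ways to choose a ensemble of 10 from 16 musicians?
C(16,10) = 16!/(10!×6!) = 8008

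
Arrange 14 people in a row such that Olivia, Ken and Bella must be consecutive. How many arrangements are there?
Treat the 3 as one block: (14-3+1)! × 3! = 479001600 × 6 = 2874009600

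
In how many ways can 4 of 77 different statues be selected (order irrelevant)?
C(77,4) = 77!/(4!×73!) = 1353275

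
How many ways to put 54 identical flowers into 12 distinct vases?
C(54+12-1, 12-1) = C(65, 11) = 895068996640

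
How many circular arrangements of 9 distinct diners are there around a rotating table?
Circular: fix one position, arrange the rest. (9-1)! = 40320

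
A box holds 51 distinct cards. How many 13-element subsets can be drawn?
C(51,13) = 51!/(13!×38!) = 476260169700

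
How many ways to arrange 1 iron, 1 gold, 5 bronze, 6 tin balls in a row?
13! / (1! × 1! × 5! × 6!) = 72072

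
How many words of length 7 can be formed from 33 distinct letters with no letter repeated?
P(33,7) = 33!/(33-7)! = 21531121920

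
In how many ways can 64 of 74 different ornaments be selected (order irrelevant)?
C(74,64) = 74!/(64!×10!) = 718406958841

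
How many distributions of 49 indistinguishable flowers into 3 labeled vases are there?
C(49+3-1, 3-1) = C(51, 2) = 1275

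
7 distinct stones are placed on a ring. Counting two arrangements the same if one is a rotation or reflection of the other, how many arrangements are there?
(7-1)!/2 = 720/2 = 360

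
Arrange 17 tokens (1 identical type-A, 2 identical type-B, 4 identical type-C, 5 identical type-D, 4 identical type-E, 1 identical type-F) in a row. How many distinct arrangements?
17! / (1! × 2! × 4! × 5! × 4! × 1!) = 2572970400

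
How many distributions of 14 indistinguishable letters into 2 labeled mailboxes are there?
C(14+2-1, 2-1) = C(15, 1) = 15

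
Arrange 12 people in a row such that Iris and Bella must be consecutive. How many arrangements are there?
Treat the 2 as one block: (12-2+1)! × 2! = 39916800 × 2 = 79833600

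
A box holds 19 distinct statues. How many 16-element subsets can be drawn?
C(19,16) = 19!/(16!×3!) = 969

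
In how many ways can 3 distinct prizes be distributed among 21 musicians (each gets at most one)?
P(21,3) = 21!/(21-3)! = 7980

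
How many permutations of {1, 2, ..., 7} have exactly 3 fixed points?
Choose the 3 fixed points C(7,3) = 35, derange the rest: !4 = Σ_{j=0}^{4} (-1)^j·4!/j! = 24 - 24 + 12 - 4 + 1 = 9. Product = 35 × 9 = 315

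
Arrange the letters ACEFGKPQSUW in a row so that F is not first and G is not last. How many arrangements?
By inclusion-exclusion: 11! - 2×(11-1)! + (11-2)! = 39916800 - 7257600 + 362880 = 33022080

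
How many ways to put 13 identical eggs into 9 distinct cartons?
C(13+9-1, 9-1) = C(21, 8) = 203490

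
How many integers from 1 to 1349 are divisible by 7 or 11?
⌊1349/7⌋ + ⌊1349/11⌋ - ⌊1349/77⌋ = 192 + 122 - 17 = 297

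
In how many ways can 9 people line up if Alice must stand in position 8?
Fix one position: (9-1)! = 40320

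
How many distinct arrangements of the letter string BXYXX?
5! / (3! × 1! × 1!) = 20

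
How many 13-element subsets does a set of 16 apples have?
C(16,13) = 16!/(13!×3!) = 560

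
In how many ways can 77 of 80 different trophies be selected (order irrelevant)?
C(80,77) = 80!/(77!×3!) = 82160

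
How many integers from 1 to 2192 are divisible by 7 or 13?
⌊2192/7⌋ + ⌊2192/13⌋ - ⌊2192/91⌋ = 313 + 168 - 24 = 457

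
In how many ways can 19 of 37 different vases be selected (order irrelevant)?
C(37,19) = 37!/(19!×18!) = 17672631900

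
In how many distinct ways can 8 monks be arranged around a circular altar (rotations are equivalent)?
Circular: fix one position, arrange the rest. (8-1)! = 5040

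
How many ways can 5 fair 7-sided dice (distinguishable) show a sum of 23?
Coefficient of x^23 in (x + x² + ... + x^7)^5. By inclusion-exclusion on dice exceeding 7: Σ_j (-1)^j C(5,j)·C(23-1-7j, 4) = C(5,0)·C(22,4) - C(5,1)·C(15,4) + C(5,2)·C(8,4) = 1·7315 - 5·1365 + 10·70 = 1190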